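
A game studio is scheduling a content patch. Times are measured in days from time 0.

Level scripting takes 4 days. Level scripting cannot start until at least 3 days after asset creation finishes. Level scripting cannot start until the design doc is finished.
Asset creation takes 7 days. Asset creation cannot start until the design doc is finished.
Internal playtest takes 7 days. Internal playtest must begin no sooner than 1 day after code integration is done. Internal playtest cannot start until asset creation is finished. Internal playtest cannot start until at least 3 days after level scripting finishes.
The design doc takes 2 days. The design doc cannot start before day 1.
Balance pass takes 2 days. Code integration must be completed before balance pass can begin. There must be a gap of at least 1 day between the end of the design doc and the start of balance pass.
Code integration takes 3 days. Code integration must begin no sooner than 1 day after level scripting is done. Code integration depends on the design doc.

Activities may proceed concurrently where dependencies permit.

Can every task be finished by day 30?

Yes

After its own release at day 1, the design doc can start at day 1 and finishes at day 3.
Asset creation cannot begin until the design doc (finishes day 3). It runs from day 3 to 3 + 7 = day 10.
Level scripting needs all of asset creation (finishes day 10, plus 3-day gap → day 13); the design doc (finishes day 3). That puts its earliest start at day 13; it finishes at 13 + 4 = day 17.
Code integration cannot start until level scripting (finishes day 17, plus 1-day gap → day 18); the design doc (finishes day 3). The controlling bound is day 18, so code integration finishes at 18 + 3 = day 21.
Balance pass needs all of code integration (finishes day 21); the design doc (finishes day 3, plus 1-day gap → day 4). That puts its earliest start at day 21; it finishes at 21 + 2 = day 23.
Internal playtest needs all of code integration (finishes day 21, plus 1-day gap → day 22); asset creation (finishes day 10); level scripting (finishes day 17, plus 3-day gap → day 20). That puts its earliest start at day 22; it finishes at 22 + 7 = day 29.
Every task is finished by day 29, which is no later than the deadline of 30, so the schedule is feasible.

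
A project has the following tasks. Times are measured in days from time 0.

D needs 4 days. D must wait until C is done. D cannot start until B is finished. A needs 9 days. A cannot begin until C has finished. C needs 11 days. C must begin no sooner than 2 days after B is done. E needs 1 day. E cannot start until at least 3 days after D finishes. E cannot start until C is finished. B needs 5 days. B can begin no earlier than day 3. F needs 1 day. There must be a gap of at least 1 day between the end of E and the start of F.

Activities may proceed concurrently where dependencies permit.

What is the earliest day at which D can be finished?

B waits on its own release at day 3, so it starts at day 3 and finishes at 3 + 5 = day 8.
After B (finishes day 8, plus 2-day gap → day 10), C can start at day 10 and finishes at day 21.
D has to wait for C (finishes day 21); B (finishes day 8). The latest of these is day 21, so D runs day 21 to 21 + 4 = day 25.

25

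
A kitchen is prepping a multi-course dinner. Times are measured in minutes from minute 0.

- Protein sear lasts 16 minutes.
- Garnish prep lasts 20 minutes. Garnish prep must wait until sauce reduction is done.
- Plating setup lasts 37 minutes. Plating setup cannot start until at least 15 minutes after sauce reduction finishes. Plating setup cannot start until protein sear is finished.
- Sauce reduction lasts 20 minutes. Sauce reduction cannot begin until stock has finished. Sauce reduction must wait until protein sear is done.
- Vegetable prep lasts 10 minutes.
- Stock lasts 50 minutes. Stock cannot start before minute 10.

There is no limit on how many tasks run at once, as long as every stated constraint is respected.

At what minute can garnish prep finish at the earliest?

100

Protein sear can start immediately at minute 0; it finishes at minute 16.
After its own release at minute 10, stock can start at minute 10 and finishes at minute 60.
Sauce reduction cannot start until stock (finishes minute 60); protein sear (finishes minute 16). The controlling bound is minute 60, so sauce reduction finishes at 60 + 20 = minute 80.
Garnish prep cannot begin until sauce reduction (finishes minute 80). It runs from minute 80 to 80 + 20 = minute 100.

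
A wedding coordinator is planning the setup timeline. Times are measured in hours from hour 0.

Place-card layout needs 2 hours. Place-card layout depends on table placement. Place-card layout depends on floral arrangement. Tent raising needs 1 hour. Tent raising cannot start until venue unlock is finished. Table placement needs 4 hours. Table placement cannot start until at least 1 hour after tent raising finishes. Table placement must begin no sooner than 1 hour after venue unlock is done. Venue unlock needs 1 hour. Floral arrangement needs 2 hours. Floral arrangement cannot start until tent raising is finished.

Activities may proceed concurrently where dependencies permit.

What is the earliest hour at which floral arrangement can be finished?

4

Venue unlock can start immediately at hour 0; it finishes at hour 1.
Tent raising cannot begin until venue unlock (finishes hour 1). It runs from hour 1 to 1 + 1 = hour 2.
Floral arrangement cannot begin until tent raising (finishes hour 2). It runs from hour 2 to 2 + 2 = hour 4.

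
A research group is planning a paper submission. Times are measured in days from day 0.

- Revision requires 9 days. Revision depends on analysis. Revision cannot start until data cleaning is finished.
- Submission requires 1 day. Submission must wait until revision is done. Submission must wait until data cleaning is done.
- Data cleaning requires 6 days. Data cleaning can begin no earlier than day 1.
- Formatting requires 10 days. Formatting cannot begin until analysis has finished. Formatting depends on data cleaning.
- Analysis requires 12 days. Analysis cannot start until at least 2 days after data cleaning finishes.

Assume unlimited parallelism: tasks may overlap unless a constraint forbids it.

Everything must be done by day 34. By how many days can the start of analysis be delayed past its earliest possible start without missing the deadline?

Data cleaning cannot begin until its own release at day 1. It runs from day 1 to 1 + 6 = day 7.
Analysis cannot begin until data cleaning (finishes day 7, plus 2-day gap → day 9). It runs from day 9 to 9 + 12 = day 21.

Working backward from the deadline:
To finish by day 34, submission (duration 1) must start no later than day 33.
Since submission (must start by day 33) depends on it, revision must finish by day 33. Backing off its 9-day duration gives a latest start of day 24.
Nothing follows formatting; the deadline of day 34 is its only limit. It must start by 34 − 10 = day 24.
Analysis has several dependents: revision (must start by day 24); formatting (must start by day 24). The earliest of those limits is day 24, so analysis must start by 24 − 12 = day 12.
So analysis can start as early as day 9 and as late as day 12, giving 12 − 9 = 3 days of slack.

3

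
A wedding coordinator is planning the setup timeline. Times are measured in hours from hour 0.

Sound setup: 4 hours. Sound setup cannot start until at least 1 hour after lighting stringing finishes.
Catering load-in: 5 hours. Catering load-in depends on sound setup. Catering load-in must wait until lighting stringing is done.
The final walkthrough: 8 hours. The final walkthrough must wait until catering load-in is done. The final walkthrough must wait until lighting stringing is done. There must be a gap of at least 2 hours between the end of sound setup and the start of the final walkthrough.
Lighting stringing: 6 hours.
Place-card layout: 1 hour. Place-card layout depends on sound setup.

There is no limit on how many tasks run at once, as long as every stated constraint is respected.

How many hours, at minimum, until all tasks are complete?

24

Nothing blocks lighting stringing, so it runs from hour 0 to hour 6.
Sound setup waits on lighting stringing (finishes hour 6, plus 1-hour gap → hour 7), so it starts at hour 7 and finishes at 7 + 4 = hour 11.
Place-card layout waits on sound setup (finishes hour 11), so it starts at hour 11 and finishes at 11 + 1 = hour 12.
Catering load-in cannot start until sound setup (finishes hour 11); lighting stringing (finishes hour 6). The controlling bound is hour 11, so catering load-in finishes at 11 + 5 = hour 16.
For the final walkthrough: catering load-in (finishes hour 16); lighting stringing (finishes hour 6); sound setup (finishes hour 11, plus 2-hour gap → hour 13). Taking the maximum gives a start of hour 16, and it finishes at 16 + 8 = hour 24.
All tasks are finished once the last one completes. Finish times: Lighting stringing at 6, Sound setup at 11, Catering load-in at 16, Place-card layout at 12, The final walkthrough at 24. The latest is hour 24.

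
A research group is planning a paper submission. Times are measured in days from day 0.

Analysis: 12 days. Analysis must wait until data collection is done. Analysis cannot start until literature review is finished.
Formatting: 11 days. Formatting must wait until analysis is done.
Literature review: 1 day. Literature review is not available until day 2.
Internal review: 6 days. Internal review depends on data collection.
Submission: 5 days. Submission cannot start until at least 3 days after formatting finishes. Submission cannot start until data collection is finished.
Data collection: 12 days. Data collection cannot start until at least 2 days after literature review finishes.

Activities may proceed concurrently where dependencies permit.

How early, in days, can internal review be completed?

23

After its own release at day 2, literature review can start at day 2 and finishes at day 3.
After literature review (finishes day 3, plus 2-day gap → day 5), data collection can start at day 5 and finishes at day 17.
Internal review waits on data collection (finishes day 17), so it starts at day 17 and finishes at 17 + 6 = day 23.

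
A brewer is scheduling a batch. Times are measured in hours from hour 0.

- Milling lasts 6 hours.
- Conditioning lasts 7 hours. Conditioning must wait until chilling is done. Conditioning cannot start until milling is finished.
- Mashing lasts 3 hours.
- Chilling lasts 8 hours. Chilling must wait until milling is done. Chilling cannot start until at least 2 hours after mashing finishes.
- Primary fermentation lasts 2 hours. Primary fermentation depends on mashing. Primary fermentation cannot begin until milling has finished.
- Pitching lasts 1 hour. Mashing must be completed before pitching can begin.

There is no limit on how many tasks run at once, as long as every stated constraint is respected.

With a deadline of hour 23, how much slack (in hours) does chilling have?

2

Nothing blocks mashing, so it runs from hour 0 to hour 3.
Milling has no prerequisites, so it starts at hour 0 and finishes at hour 6.
Chilling has to wait for milling (finishes hour 6); mashing (finishes hour 3, plus 2-hour gap → hour 5). The latest of these is hour 6, so chilling runs hour 6 to 6 + 8 = hour 14.

Working backward from the deadline:
Nothing follows conditioning; the deadline of hour 23 is its only limit. It must start by 23 − 7 = hour 16.
Chilling has to be done before conditioning (must start by hour 16). That means finishing by hour 16, i.e. starting by 16 − 8 = hour 8.
So chilling can start as early as hour 6 and as late as hour 8, giving 8 − 6 = 2 hours of slack.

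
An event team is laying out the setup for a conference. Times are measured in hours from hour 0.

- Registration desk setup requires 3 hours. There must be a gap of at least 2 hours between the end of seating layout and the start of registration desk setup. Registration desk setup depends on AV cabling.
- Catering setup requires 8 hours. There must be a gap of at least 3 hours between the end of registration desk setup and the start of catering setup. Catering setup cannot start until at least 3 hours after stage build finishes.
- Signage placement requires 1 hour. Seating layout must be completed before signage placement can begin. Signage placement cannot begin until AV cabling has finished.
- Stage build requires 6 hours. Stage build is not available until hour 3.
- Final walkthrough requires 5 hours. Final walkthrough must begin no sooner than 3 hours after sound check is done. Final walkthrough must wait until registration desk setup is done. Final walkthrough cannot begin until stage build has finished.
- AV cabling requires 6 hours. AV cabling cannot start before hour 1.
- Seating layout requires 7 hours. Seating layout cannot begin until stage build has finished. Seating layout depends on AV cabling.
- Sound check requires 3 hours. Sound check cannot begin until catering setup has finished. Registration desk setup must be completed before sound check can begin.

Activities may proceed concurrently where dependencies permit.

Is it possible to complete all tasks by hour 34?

After its own release at hour 1, AV cabling can start at hour 1 and finishes at hour 7.
Stage build waits on its own release at hour 3, so it starts at hour 3 and finishes at 3 + 6 = hour 9.
Seating layout needs all of stage build (finishes hour 9); AV cabling (finishes hour 7). That puts its earliest start at hour 9; it finishes at 9 + 7 = hour 16.
Signage placement has to wait for seating layout (finishes hour 16); AV cabling (finishes hour 7). The latest of these is hour 16, so signage placement runs hour 16 to 16 + 1 = hour 17.
Registration desk setup has to wait for seating layout (finishes hour 16, plus 2-hour gap → hour 18); AV cabling (finishes hour 7). The latest of these is hour 18, so registration desk setup runs hour 18 to 18 + 3 = hour 21.
Catering setup has to wait for registration desk setup (finishes hour 21, plus 3-hour gap → hour 24); stage build (finishes hour 9, plus 3-hour gap → hour 12). The latest of these is hour 24, so catering setup runs hour 24 to 24 + 8 = hour 32.
Sound check needs all of catering setup (finishes hour 32); registration desk setup (finishes hour 21). That puts its earliest start at hour 32; it finishes at 32 + 3 = hour 35.
Final walkthrough has to wait for sound check (finishes hour 35, plus 3-hour gap → hour 38); registration desk setup (finishes hour 21); stage build (finishes hour 9). The latest of these is hour 38, so final walkthrough runs hour 38 to 38 + 5 = hour 43.
The earliest everything can be done is hour 43, which is after the deadline of 34, so it is not possible.

No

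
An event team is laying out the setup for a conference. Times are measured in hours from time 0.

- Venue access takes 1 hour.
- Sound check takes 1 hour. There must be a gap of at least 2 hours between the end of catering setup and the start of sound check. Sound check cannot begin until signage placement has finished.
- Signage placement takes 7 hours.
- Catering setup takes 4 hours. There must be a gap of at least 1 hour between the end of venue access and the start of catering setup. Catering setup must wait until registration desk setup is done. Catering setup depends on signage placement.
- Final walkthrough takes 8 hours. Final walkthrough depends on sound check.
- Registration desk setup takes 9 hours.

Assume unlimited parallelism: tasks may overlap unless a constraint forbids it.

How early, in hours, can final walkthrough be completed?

Signage placement has no prerequisites, so it starts at hour 0 and finishes at hour 7.
Nothing blocks registration desk setup, so it runs from hour 0 to hour 9.
Venue access has no prerequisites, so it starts at hour 0 and finishes at hour 1.
Catering setup cannot start until venue access (finishes hour 1, plus 1-hour gap → hour 2); registration desk setup (finishes hour 9); signage placement (finishes hour 7). The controlling bound is hour 9, so catering setup finishes at 9 + 4 = hour 13.
Sound check needs all of catering setup (finishes hour 13, plus 2-hour gap → hour 15); signage placement (finishes hour 7). That puts its earliest start at hour 15; it finishes at 15 + 1 = hour 16.
Final walkthrough waits on sound check (finishes hour 16), so it starts at hour 16 and finishes at 16 + 8 = hour 24.

24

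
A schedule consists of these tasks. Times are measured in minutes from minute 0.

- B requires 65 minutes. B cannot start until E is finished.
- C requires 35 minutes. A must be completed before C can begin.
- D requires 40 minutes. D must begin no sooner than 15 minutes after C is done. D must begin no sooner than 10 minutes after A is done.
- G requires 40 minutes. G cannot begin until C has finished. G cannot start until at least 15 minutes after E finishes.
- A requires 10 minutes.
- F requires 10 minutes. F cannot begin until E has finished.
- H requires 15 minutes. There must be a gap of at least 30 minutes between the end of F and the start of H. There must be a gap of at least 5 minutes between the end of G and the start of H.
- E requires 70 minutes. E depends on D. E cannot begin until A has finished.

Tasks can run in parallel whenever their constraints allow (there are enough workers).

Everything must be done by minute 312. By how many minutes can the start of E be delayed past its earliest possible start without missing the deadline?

67

A has no prerequisites, so it starts at minute 0 and finishes at minute 10.
After A (finishes minute 10), C can start at minute 10 and finishes at minute 45.
For D: C (finishes minute 45, plus 15-minute gap → minute 60); A (finishes minute 10, plus 10-minute gap → minute 20). Taking the maximum gives a start of minute 60, and it finishes at 60 + 40 = minute 100.
E has to wait for D (finishes minute 100); A (finishes minute 10). The latest of these is minute 100, so E runs minute 100 to 100 + 70 = minute 170.

Working backward from the deadline:
B has no dependents, so it just needs to finish by minute 312. Starting by 312 − 65 = minute 247 achieves that.
To finish by minute 312, H (duration 15) must start no later than minute 297.
F has to be done before H (must start by minute 297, minus 30-minute gap → minute 267). That means finishing by minute 267, i.e. starting by 267 − 10 = minute 257.
G must finish before H (must start by minute 297, minus 5-minute gap → minute 292). With a 40-minute duration, G must start by 292 − 40 = minute 252.
E feeds B (must start by minute 247); F (must start by minute 257); G (must start by minute 252, minus 15-minute gap → minute 237). Taking the minimum, E must finish by minute 237 and start by 237 − 70 = minute 167.
So E can start as early as minute 100 and as late as minute 167, giving 167 − 100 = 67 minutes of slack.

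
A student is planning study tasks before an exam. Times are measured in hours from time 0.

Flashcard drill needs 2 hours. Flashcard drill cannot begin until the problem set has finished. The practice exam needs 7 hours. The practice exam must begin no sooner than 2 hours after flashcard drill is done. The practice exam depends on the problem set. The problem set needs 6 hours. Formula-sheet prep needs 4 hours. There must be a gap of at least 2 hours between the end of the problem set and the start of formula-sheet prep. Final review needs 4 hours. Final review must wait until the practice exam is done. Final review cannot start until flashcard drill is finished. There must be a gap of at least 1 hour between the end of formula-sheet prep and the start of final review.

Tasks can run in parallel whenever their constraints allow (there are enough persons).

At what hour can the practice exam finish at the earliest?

The problem set has no prerequisites, so it starts at hour 0 and finishes at hour 6.
After the problem set (finishes hour 6), flashcard drill can start at hour 6 and finishes at hour 8.
The practice exam cannot start until flashcard drill (finishes hour 8, plus 2-hour gap → hour 10); the problem set (finishes hour 6). The controlling bound is hour 10, so the practice exam finishes at 10 + 7 = hour 17.

17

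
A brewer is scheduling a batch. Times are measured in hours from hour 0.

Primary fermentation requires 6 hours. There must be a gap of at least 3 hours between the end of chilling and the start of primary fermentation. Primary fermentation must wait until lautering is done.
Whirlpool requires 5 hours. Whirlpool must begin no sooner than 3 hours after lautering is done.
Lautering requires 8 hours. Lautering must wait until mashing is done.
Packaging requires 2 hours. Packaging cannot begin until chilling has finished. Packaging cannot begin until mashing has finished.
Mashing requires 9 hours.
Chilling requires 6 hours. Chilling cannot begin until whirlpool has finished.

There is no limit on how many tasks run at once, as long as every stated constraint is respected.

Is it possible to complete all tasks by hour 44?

Yes

Mashing has no prerequisites, so it starts at hour 0 and finishes at hour 9.
After mashing (finishes hour 9), lautering can start at hour 9 and finishes at hour 17.
Whirlpool waits on lautering (finishes hour 17, plus 3-hour gap → hour 20), so it starts at hour 20 and finishes at 20 + 5 = hour 25.
After whirlpool (finishes hour 25), chilling can start at hour 25 and finishes at hour 31.
For packaging: chilling (finishes hour 31); mashing (finishes hour 9). Taking the maximum gives a start of hour 31, and it finishes at 31 + 2 = hour 33.
Primary fermentation cannot start until chilling (finishes hour 31, plus 3-hour gap → hour 34); lautering (finishes hour 17). The controlling bound is hour 34, so primary fermentation finishes at 34 + 6 = hour 40.
Every task is finished by hour 40, which is no later than the deadline of 44, so the schedule is feasible.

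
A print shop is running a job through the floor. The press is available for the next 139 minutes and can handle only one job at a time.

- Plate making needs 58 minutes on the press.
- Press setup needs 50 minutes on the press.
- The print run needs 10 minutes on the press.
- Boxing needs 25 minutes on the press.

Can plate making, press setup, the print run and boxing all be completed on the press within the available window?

Running back to back, the jobs need 58 + 50 + 10 + 25 = 143 minutes on the press.
Since 143 > 139, they cannot all fit.

No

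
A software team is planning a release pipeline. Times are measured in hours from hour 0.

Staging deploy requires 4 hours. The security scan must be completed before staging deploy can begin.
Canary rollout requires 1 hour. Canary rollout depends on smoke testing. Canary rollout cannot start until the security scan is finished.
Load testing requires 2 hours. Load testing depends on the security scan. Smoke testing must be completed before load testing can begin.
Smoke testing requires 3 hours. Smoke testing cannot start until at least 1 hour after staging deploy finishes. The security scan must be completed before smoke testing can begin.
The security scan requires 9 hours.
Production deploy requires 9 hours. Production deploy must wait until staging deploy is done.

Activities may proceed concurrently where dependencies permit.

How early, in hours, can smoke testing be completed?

17

Nothing blocks the security scan, so it runs from hour 0 to hour 9.
Staging deploy cannot begin until the security scan (finishes hour 9). It runs from hour 9 to 9 + 4 = hour 13.
Smoke testing cannot start until staging deploy (finishes hour 13, plus 1-hour gap → hour 14); the security scan (finishes hour 9). The controlling bound is hour 14, so smoke testing finishes at 14 + 3 = hour 17.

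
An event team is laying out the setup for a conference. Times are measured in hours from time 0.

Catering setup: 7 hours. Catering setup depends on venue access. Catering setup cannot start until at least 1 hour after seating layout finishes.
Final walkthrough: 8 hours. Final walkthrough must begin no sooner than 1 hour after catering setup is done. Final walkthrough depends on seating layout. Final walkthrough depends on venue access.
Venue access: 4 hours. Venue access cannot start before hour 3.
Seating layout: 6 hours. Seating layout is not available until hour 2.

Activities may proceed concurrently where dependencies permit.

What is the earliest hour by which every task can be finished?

25

Seating layout waits on its own release at hour 2, so it starts at hour 2 and finishes at 2 + 6 = hour 8.
Venue access waits on its own release at hour 3, so it starts at hour 3 and finishes at 3 + 4 = hour 7.
Catering setup needs all of venue access (finishes hour 7); seating layout (finishes hour 8, plus 1-hour gap → hour 9). That puts its earliest start at hour 9; it finishes at 9 + 7 = hour 16.
Final walkthrough needs all of catering setup (finishes hour 16, plus 1-hour gap → hour 17); seating layout (finishes hour 8); venue access (finishes hour 7). That puts its earliest start at hour 17; it finishes at 17 + 8 = hour 25.
All tasks are finished once the last one completes. Finish times: Venue access at 7, Seating layout at 8, Catering setup at 16, Final walkthrough at 25. The latest is hour 25.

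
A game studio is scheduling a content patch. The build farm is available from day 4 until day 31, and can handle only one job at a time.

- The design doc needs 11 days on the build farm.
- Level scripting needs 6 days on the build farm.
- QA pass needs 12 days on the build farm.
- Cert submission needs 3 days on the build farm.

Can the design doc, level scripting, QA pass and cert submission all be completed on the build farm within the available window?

No

The build farm window is 31 − 4 = 27 days.
Running back to back, the jobs need 11 + 6 + 12 + 3 = 32 days on the build farm.
Since 32 > 27, they cannot all fit.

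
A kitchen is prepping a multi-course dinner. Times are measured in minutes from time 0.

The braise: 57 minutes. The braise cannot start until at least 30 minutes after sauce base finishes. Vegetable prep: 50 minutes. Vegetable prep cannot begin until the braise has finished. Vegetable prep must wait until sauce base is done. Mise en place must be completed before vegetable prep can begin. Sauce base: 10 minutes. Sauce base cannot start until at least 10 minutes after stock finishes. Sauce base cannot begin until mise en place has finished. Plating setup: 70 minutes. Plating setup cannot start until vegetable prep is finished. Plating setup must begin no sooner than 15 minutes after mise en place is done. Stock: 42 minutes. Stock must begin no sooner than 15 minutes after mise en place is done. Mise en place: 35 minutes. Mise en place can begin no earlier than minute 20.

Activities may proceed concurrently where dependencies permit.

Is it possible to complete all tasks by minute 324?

After its own release at minute 20, mise en place can start at minute 20 and finishes at minute 55.
Stock waits on mise en place (finishes minute 55, plus 15-minute gap → minute 70), so it starts at minute 70 and finishes at 70 + 42 = minute 112.
Sauce base cannot start until stock (finishes minute 112, plus 10-minute gap → minute 122); mise en place (finishes minute 55). The controlling bound is minute 122, so sauce base finishes at 122 + 10 = minute 132.
The braise cannot begin until sauce base (finishes minute 132, plus 30-minute gap → minute 162). It runs from minute 162 to 162 + 57 = minute 219.
Vegetable prep has to wait for the braise (finishes minute 219); sauce base (finishes minute 132); mise en place (finishes minute 55). The latest of these is minute 219, so vegetable prep runs minute 219 to 219 + 50 = minute 269.
Plating setup has to wait for vegetable prep (finishes minute 269); mise en place (finishes minute 55, plus 15-minute gap → minute 70). The latest of these is minute 269, so plating setup runs minute 269 to 269 + 70 = minute 339.
The earliest everything can be done is minute 339, which is after the deadline of 324, so it is not possible.

No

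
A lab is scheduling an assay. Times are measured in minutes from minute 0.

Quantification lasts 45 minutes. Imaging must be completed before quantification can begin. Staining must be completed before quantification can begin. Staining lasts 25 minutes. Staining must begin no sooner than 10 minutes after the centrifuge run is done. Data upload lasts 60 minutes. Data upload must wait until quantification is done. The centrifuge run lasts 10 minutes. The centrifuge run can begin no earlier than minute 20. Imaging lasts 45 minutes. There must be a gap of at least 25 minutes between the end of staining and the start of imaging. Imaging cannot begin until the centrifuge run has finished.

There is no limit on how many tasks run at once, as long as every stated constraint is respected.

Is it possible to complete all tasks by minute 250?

Yes

After its own release at minute 20, the centrifuge run can start at minute 20 and finishes at minute 30.
Staining cannot begin until the centrifuge run (finishes minute 30, plus 10-minute gap → minute 40). It runs from minute 40 to 40 + 25 = minute 65.
Imaging cannot start until staining (finishes minute 65, plus 25-minute gap → minute 90); the centrifuge run (finishes minute 30). The controlling bound is minute 90, so imaging finishes at 90 + 45 = minute 135.
Quantification needs all of imaging (finishes minute 135); staining (finishes minute 65). That puts its earliest start at minute 135; it finishes at 135 + 45 = minute 180.
Data upload cannot begin until quantification (finishes minute 180). It runs from minute 180 to 180 + 60 = minute 240.
Every task is finished by minute 240, which is no later than the deadline of 250, so the schedule is feasible.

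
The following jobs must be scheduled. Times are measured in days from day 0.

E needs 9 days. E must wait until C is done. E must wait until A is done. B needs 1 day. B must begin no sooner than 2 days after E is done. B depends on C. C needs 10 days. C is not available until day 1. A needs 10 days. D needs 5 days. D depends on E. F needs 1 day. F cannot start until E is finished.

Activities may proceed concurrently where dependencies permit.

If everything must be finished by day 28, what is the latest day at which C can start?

B must finish by day 28; it takes 1 day, so it must start by 28 − 1 = day 27.
D has no dependents, so it just needs to finish by day 28. Starting by 28 − 5 = day 23 achieves that.
To finish by day 28, F (duration 1) must start no later than day 27.
E has several dependents: B (must start by day 27, minus 2-day gap → day 25); D (must start by day 23); F (must start by day 27). The earliest of those limits is day 23, so E must start by 23 − 9 = day 14.
For C: B (must start by day 27); E (must start by day 14). The most restrictive is day 14; with a 10-day duration, C must start by day 4.

4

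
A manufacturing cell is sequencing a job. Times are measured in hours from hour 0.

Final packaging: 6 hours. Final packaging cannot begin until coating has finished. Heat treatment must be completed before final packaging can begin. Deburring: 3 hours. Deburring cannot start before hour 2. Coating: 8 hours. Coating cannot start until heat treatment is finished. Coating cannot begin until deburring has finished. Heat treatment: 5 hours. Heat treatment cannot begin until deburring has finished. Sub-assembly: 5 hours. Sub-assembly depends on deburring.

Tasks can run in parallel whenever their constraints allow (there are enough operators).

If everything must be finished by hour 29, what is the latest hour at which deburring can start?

Final packaging has no dependents, so it just needs to finish by hour 29. Starting by 29 − 6 = hour 23 achieves that.
Coating feeds into final packaging (must start by hour 23); so coating must finish by hour 23 and therefore start by hour 15.
Heat treatment has several dependents: coating (must start by hour 15); final packaging (must start by hour 23). The earliest of those limits is hour 15, so heat treatment must start by 15 − 5 = hour 10.
Sub-assembly has no dependents, so it just needs to finish by hour 29. Starting by 29 − 5 = hour 24 achieves that.
Deburring has several dependents: heat treatment (must start by hour 10); coating (must start by hour 15); sub-assembly (must start by hour 24). The earliest of those limits is hour 10, so deburring must start by 10 − 3 = hour 7.

7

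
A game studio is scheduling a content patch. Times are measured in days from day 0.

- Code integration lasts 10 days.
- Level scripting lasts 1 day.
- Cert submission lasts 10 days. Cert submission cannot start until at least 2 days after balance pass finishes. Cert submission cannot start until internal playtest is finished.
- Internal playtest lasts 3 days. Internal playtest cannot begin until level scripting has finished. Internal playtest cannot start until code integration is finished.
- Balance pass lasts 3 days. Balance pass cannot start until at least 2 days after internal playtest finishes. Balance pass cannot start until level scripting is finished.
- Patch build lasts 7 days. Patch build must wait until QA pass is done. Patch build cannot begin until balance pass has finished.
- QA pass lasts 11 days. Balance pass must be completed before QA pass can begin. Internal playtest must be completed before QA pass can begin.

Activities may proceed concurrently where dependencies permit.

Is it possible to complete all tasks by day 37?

Yes

Code integration can start immediately at day 0; it finishes at day 10.
Nothing blocks level scripting, so it runs from day 0 to day 1.
Internal playtest has to wait for level scripting (finishes day 1); code integration (finishes day 10). The latest of these is day 10, so internal playtest runs day 10 to 10 + 3 = day 13.
For balance pass: internal playtest (finishes day 13, plus 2-day gap → day 15); level scripting (finishes day 1). Taking the maximum gives a start of day 15, and it finishes at 15 + 3 = day 18.
Cert submission has to wait for balance pass (finishes day 18, plus 2-day gap → day 20); internal playtest (finishes day 13). The latest of these is day 20, so cert submission runs day 20 to 20 + 10 = day 30.
QA pass cannot start until balance pass (finishes day 18); internal playtest (finishes day 13). The controlling bound is day 18, so QA pass finishes at 18 + 11 = day 29.
For patch build: QA pass (finishes day 29); balance pass (finishes day 18). Taking the maximum gives a start of day 29, and it finishes at 29 + 7 = day 36.
Every task is finished by day 36, which is no later than the deadline of 37, so the schedule is feasible.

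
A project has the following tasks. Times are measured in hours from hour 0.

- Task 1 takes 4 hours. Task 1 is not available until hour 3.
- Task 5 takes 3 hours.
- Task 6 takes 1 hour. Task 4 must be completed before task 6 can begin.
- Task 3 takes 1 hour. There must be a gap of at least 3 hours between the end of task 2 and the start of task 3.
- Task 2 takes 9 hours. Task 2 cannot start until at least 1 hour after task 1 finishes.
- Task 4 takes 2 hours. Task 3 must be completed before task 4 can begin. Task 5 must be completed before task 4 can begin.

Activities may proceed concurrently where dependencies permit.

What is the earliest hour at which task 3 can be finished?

21

After its own release at hour 3, task 1 can start at hour 3 and finishes at hour 7.
After task 1 (finishes hour 7, plus 1-hour gap → hour 8), task 2 can start at hour 8 and finishes at hour 17.
Task 3 cannot begin until task 2 (finishes hour 17, plus 3-hour gap → hour 20). It runs from hour 20 to 20 + 1 = hour 21.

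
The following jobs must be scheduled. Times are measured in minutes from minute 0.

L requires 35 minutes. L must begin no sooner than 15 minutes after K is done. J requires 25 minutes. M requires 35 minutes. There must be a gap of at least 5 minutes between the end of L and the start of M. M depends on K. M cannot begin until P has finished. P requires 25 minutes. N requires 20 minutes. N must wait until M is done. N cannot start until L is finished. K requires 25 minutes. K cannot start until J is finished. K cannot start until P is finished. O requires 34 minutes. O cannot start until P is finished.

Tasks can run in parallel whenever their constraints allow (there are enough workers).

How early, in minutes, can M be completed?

140

Nothing blocks P, so it runs from minute 0 to minute 25.
J can start immediately at minute 0; it finishes at minute 25.
K needs all of J (finishes minute 25); P (finishes minute 25). That puts its earliest start at minute 25; it finishes at 25 + 25 = minute 50.
L waits on K (finishes minute 50, plus 15-minute gap → minute 65), so it starts at minute 65 and finishes at 65 + 35 = minute 100.
M needs all of L (finishes minute 100, plus 5-minute gap → minute 105); K (finishes minute 50); P (finishes minute 25). That puts its earliest start at minute 105; it finishes at 105 + 35 = minute 140.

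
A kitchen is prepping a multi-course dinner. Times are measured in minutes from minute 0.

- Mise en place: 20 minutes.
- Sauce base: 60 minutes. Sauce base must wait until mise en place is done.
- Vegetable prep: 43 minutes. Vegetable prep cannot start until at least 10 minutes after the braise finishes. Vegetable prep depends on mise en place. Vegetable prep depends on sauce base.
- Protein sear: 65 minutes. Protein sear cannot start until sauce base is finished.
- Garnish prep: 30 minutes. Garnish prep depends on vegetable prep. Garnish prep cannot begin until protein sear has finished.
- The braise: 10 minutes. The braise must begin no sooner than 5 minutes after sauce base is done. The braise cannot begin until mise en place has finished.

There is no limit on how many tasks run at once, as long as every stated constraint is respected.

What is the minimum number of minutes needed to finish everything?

178

Mise en place can start immediately at minute 0; it finishes at minute 20.
After mise en place (finishes minute 20), sauce base can start at minute 20 and finishes at minute 80.
Protein sear cannot begin until sauce base (finishes minute 80). It runs from minute 80 to 80 + 65 = minute 145.
The braise cannot start until sauce base (finishes minute 80, plus 5-minute gap → minute 85); mise en place (finishes minute 20). The controlling bound is minute 85, so the braise finishes at 85 + 10 = minute 95.
Vegetable prep cannot start until the braise (finishes minute 95, plus 10-minute gap → minute 105); mise en place (finishes minute 20); sauce base (finishes minute 80). The controlling bound is minute 105, so vegetable prep finishes at 105 + 43 = minute 148.
For garnish prep: vegetable prep (finishes minute 148); protein sear (finishes minute 145). Taking the maximum gives a start of minute 148, and it finishes at 148 + 30 = minute 178.
All tasks are finished once the last one completes. Finish times: Mise en place at 20, Sauce base at 80, The braise at 95, Protein sear at 145, Vegetable prep at 148, Garnish prep at 178. The latest is minute 178.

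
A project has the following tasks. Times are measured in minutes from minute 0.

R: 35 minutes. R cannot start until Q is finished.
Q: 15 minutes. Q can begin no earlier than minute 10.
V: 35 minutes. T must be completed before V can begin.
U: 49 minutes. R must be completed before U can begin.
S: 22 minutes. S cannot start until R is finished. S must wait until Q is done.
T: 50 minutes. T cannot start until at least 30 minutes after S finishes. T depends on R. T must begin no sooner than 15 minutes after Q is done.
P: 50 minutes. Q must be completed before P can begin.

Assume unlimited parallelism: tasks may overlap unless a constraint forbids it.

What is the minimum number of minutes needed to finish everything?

197

Q cannot begin until its own release at minute 10. It runs from minute 10 to 10 + 15 = minute 25.
R cannot begin until Q (finishes minute 25). It runs from minute 25 to 25 + 35 = minute 60.
After R (finishes minute 60), U can start at minute 60 and finishes at minute 109.
S needs all of R (finishes minute 60); Q (finishes minute 25). That puts its earliest start at minute 60; it finishes at 60 + 22 = minute 82.
T cannot start until S (finishes minute 82, plus 30-minute gap → minute 112); R (finishes minute 60); Q (finishes minute 25, plus 15-minute gap → minute 40). The controlling bound is minute 112, so T finishes at 112 + 50 = minute 162.
V cannot begin until T (finishes minute 162). It runs from minute 162 to 162 + 35 = minute 197.
P cannot begin until Q (finishes minute 25). It runs from minute 25 to 25 + 50 = minute 75.
All tasks are finished once the last one completes. Finish times: P at 75, Q at 25, R at 60, S at 82, T at 162, U at 109, V at 197. The latest is minute 197.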